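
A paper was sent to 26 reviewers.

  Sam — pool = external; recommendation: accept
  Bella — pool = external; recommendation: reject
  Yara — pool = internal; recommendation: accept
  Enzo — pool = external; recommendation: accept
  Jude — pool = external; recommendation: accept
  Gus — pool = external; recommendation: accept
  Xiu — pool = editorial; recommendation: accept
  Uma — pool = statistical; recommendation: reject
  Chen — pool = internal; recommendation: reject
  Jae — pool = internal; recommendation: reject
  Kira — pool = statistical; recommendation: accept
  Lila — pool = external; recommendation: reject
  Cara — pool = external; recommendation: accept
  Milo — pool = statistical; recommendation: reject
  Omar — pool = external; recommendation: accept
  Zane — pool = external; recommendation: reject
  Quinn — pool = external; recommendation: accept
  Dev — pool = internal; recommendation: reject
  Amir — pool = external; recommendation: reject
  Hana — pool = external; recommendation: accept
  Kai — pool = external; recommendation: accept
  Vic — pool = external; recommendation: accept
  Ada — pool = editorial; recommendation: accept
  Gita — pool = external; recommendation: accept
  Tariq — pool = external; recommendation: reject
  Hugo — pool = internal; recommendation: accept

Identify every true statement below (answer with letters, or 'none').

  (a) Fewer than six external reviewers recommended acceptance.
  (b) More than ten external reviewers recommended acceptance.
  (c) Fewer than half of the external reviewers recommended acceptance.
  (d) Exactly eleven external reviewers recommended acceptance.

|A| = 16, |A ∩ B| = 11, |A ∖ B| = 5.
(a) |A ∩ B| < 6: fails.
(b) |A ∩ B| > 10: holds.
(c) |A ∩ B| < |A ∖ B|: fails.
(d) |A ∩ B| = 11: holds.

(b), (d)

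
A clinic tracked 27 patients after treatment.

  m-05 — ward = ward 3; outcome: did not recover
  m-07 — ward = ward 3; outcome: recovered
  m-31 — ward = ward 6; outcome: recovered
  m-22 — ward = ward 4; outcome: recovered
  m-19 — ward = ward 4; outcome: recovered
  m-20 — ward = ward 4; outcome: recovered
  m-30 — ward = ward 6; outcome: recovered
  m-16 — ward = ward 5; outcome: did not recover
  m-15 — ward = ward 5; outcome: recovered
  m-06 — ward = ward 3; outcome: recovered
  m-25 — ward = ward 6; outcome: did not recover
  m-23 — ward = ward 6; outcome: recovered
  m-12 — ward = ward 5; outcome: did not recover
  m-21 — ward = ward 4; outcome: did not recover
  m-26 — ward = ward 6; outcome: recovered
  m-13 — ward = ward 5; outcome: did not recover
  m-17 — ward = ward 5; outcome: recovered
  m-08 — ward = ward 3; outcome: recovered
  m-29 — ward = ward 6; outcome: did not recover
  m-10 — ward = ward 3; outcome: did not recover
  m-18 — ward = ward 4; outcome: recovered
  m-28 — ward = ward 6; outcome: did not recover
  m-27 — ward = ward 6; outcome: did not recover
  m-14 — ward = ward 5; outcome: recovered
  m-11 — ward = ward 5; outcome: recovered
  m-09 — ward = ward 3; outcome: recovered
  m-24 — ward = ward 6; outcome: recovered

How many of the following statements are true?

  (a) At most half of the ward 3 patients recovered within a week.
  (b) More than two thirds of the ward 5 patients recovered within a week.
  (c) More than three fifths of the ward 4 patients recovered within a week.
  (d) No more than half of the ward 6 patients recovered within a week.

(a) ward 3: |A| = 6, |A ∩ B| = 4; needs |A ∩ B| ≤ |A ∖ B| — false.
(b) ward 5: |A| = 7, |A ∩ B| = 4; needs |A ∩ B| / |A| > 2/3 — false.
(c) ward 4: |A| = 5, |A ∩ B| = 4; needs |A ∩ B| / |A| > 3/5 — true.
(d) ward 6: |A| = 9, |A ∩ B| = 5; needs |A ∩ B| ≤ |A ∖ B| — false.

1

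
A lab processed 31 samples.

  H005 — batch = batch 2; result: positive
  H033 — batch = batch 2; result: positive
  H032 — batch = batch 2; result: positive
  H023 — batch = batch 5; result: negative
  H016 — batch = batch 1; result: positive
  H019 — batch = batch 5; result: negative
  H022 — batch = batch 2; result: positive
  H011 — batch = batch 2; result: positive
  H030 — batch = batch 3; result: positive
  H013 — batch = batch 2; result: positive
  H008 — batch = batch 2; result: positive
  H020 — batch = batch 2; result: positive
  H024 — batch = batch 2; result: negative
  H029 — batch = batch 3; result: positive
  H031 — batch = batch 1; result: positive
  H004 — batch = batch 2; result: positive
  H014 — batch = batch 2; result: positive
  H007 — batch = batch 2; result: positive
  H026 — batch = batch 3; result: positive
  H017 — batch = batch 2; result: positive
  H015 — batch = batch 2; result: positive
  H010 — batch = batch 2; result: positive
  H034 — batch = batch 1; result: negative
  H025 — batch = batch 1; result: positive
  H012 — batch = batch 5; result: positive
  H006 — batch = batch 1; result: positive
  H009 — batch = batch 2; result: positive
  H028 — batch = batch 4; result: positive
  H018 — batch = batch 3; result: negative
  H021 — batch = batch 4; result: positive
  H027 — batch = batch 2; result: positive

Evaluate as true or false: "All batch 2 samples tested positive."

'All batch 2 samples tested positive' holds iff A ⊆ B, i.e. every element of A is in B (|A ∖ B| = 0).
|A| = 17, |A ∩ B| = 16, |A ∖ B| = 1.
So the statement is false.

False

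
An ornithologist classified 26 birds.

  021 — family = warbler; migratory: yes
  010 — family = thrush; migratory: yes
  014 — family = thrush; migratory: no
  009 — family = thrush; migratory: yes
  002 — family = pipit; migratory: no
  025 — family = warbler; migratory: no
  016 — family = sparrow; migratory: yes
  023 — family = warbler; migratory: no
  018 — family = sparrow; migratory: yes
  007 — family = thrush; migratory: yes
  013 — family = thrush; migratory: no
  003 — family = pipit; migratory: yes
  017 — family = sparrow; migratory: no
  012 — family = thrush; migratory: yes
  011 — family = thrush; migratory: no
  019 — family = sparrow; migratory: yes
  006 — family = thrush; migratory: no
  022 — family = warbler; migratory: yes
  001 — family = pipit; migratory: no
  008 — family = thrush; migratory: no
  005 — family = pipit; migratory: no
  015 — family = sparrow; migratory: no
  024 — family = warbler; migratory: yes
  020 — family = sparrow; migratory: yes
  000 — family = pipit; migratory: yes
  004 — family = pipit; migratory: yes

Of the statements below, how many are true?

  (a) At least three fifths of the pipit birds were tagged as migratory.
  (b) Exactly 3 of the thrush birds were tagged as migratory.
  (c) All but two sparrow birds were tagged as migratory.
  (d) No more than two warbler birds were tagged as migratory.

(a) pipit: |A| = 6, |A ∩ B| = 3; needs |A ∩ B| / |A| ≥ 3/5 — false.
(b) thrush: |A| = 9, |A ∩ B| = 4; needs |A ∩ B| = 3 — false.
(c) sparrow: |A| = 6, |A ∩ B| = 4; needs |A ∖ B| = 2 — true.
(d) warbler: |A| = 5, |A ∩ B| = 3; needs |A ∩ B| ≤ 2 — false.

1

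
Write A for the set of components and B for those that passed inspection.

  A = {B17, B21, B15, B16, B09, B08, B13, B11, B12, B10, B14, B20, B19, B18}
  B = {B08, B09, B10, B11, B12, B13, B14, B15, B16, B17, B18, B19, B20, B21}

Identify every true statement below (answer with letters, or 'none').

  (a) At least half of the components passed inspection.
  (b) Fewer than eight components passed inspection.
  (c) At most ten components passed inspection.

(a)

|A| = 14, |A ∩ B| = 14, |A ∖ B| = 0.
(a) |A ∩ B| ≥ |A ∖ B|: holds.
(b) |A ∩ B| < 8: fails.
(c) |A ∩ B| ≤ 10: fails.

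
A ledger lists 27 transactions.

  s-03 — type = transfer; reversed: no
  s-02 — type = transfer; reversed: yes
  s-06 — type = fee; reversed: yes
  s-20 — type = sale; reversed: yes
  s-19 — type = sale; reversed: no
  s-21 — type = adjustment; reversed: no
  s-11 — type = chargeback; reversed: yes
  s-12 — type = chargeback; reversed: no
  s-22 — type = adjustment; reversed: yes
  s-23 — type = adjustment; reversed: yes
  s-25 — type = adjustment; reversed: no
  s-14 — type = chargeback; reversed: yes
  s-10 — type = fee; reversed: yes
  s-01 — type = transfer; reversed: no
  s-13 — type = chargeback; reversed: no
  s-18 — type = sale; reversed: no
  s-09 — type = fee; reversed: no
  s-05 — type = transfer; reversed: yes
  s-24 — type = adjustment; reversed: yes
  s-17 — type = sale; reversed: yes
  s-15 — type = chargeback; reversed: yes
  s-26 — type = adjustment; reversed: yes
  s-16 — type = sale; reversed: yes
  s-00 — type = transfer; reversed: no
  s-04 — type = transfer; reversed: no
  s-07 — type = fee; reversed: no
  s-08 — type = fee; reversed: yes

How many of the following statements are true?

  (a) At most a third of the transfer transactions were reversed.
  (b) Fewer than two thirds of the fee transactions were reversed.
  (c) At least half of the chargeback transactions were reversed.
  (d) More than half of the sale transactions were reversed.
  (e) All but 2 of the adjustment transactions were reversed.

(a) transfer: |A| = 6, |A ∩ B| = 2; needs |A ∩ B| / |A| ≤ 1/3 — true.
(b) fee: |A| = 5, |A ∩ B| = 3; needs |A ∩ B| / |A| < 2/3 — true.
(c) chargeback: |A| = 5, |A ∩ B| = 3; needs |A ∩ B| ≥ |A ∖ B| — true.
(d) sale: |A| = 5, |A ∩ B| = 3; needs |A ∩ B| > |A ∖ B| — true.
(e) adjustment: |A| = 6, |A ∩ B| = 4; needs |A ∖ B| = 2 — true.

5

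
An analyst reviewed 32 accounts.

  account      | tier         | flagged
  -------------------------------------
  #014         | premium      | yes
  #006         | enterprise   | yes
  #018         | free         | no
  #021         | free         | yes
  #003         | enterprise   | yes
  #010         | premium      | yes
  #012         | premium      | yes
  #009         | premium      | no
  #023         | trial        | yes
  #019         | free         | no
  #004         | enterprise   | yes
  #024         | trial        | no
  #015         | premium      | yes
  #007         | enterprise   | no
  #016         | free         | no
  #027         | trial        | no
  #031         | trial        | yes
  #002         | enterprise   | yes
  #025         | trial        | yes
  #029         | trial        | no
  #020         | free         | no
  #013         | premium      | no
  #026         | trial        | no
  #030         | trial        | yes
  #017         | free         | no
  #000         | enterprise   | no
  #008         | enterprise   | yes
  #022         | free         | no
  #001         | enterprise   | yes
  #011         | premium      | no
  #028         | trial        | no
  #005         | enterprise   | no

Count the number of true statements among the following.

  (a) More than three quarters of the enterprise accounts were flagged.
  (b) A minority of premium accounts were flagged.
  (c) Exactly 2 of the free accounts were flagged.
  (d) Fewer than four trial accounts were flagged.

0

(a) enterprise: |A| = 9, |A ∩ B| = 6; needs |A ∩ B| / |A| > 3/4 — false.
(b) premium: |A| = 7, |A ∩ B| = 4; needs |A ∩ B| < |A ∖ B| — false.
(c) free: |A| = 7, |A ∩ B| = 1; needs |A ∩ B| = 2 — false.
(d) trial: |A| = 9, |A ∩ B| = 4; needs |A ∩ B| < 4 — false.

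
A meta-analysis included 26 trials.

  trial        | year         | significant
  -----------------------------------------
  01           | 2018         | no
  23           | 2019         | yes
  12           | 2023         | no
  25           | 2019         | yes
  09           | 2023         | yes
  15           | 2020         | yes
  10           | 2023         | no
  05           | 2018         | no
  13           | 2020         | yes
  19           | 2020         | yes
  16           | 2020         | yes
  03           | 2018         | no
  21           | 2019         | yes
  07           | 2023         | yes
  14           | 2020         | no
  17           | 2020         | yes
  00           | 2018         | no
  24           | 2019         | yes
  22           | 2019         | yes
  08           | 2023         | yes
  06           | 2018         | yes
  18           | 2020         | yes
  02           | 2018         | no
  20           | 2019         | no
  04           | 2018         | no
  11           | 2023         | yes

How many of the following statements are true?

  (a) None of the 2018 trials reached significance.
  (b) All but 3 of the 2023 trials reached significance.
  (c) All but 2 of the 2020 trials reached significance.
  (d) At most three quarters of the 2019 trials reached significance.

(a) 2018: |A| = 7, |A ∩ B| = 1; needs A ∩ B = ∅ (|A ∩ B| = 0) — false.
(b) 2023: |A| = 6, |A ∩ B| = 4; needs |A ∖ B| = 3 — false.
(c) 2020: |A| = 7, |A ∩ B| = 6; needs |A ∖ B| = 2 — false.
(d) 2019: |A| = 6, |A ∩ B| = 5; needs |A ∩ B| / |A| ≤ 3/4 — false.

0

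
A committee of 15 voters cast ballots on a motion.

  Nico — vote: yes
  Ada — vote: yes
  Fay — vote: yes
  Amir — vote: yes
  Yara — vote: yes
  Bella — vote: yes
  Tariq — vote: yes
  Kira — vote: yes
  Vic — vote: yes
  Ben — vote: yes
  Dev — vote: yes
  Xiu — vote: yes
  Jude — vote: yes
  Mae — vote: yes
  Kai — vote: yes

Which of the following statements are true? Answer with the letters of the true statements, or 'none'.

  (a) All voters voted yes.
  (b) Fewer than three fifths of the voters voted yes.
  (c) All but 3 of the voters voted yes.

(a)

|A| = 15, |A ∩ B| = 15, |A ∖ B| = 0.
(a) A ⊆ B, i.e. every element of A is in B (|A ∖ B| = 0): holds.
(b) |A ∩ B| / |A| < 3/5: fails.
(c) |A ∖ B| = 3: fails.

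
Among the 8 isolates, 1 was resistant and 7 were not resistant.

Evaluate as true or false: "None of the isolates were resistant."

False

The determiner here denotes the relation: A ∩ B = ∅ (|A ∩ B| = 0).
|A| = 8, |A ∩ B| = 1, |A ∖ B| = 7.
So the statement is false.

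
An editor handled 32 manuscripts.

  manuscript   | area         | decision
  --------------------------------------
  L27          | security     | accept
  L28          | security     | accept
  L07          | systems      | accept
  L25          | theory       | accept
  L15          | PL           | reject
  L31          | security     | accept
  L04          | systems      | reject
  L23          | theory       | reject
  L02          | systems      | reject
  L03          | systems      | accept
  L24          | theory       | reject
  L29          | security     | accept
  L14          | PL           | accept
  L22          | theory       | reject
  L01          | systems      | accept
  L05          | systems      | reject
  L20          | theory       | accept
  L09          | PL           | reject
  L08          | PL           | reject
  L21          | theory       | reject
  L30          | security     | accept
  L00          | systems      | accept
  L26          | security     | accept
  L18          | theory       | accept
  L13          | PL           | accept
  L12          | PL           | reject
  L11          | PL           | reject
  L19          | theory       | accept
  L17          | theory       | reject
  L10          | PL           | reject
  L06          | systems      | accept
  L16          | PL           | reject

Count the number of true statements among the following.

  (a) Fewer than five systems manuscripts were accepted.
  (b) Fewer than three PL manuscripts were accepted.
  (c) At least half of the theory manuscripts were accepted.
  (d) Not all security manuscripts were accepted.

1

(a) systems: |A| = 8, |A ∩ B| = 5; needs |A ∩ B| < 5 — false.
(b) PL: |A| = 9, |A ∩ B| = 2; needs |A ∩ B| < 3 — true.
(c) theory: |A| = 9, |A ∩ B| = 4; needs |A ∩ B| ≥ |A ∖ B| — false.
(d) security: |A| = 6, |A ∩ B| = 6; needs A ⊄ B (|A ∖ B| ≥ 1) — false.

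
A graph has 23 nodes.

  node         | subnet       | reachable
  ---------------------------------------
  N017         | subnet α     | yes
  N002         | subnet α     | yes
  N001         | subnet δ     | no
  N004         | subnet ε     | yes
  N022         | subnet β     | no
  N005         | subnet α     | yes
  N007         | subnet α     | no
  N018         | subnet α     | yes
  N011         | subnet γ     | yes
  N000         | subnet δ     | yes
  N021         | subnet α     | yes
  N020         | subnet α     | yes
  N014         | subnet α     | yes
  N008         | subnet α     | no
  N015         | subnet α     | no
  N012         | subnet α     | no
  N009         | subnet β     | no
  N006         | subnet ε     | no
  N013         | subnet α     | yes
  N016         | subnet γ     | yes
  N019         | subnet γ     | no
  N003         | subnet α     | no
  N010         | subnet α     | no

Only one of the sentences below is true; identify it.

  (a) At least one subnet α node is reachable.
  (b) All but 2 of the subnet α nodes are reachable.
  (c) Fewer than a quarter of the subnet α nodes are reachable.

|A| = 14, |A ∩ B| = 8, |A ∖ B| = 6.
(a) requires A ∩ B ≠ ∅ (|A ∩ B| ≥ 1): true.
(b) requires |A ∖ B| = 2: false.
(c) requires |A ∩ B| / |A| < 1/4: false.

(a)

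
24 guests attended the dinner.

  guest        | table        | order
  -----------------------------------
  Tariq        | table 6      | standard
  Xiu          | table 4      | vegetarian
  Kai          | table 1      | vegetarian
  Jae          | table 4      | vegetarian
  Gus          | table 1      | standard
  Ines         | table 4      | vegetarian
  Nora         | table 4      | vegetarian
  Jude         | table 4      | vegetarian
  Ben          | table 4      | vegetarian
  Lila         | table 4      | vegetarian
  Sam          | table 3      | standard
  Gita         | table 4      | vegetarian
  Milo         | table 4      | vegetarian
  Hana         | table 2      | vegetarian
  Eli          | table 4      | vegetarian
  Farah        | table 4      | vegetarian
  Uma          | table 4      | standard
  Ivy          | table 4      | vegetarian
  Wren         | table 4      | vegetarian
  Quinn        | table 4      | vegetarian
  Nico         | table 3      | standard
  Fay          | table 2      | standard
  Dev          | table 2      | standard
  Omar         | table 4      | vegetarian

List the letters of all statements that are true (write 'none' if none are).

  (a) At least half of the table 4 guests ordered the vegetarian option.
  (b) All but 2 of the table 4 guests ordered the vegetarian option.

|A| = 16, |A ∩ B| = 15, |A ∖ B| = 1.
(a) |A ∩ B| ≥ |A ∖ B|: holds.
(b) |A ∖ B| = 2: fails.

(a)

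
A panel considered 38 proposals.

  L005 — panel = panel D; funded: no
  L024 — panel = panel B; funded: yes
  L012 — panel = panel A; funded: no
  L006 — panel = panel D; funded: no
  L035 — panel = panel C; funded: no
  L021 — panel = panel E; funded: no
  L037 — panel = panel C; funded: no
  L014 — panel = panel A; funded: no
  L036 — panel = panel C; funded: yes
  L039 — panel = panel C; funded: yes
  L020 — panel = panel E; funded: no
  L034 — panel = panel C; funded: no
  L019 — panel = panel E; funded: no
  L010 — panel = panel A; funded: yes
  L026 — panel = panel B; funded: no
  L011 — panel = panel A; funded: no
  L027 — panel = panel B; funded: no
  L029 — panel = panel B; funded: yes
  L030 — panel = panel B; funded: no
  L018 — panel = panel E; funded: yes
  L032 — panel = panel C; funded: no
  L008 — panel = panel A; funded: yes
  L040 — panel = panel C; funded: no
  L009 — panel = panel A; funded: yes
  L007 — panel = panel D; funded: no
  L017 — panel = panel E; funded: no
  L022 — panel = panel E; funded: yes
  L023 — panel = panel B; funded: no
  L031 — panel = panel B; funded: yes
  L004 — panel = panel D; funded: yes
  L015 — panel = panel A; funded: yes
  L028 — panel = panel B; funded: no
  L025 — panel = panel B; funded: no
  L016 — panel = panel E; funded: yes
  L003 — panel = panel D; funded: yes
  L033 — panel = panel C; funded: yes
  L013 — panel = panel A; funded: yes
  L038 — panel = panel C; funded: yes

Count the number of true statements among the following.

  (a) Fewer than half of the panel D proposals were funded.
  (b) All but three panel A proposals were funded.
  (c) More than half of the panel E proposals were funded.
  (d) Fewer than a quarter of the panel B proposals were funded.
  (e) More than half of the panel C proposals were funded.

(a) panel D: |A| = 5, |A ∩ B| = 2; needs |A ∩ B| < |A ∖ B| — true.
(b) panel A: |A| = 8, |A ∩ B| = 5; needs |A ∖ B| = 3 — true.
(c) panel E: |A| = 7, |A ∩ B| = 3; needs |A ∩ B| > |A ∖ B| — false.
(d) panel B: |A| = 9, |A ∩ B| = 3; needs |A ∩ B| / |A| < 1/4 — false.
(e) panel C: |A| = 9, |A ∩ B| = 4; needs |A ∩ B| > |A ∖ B| — false.

2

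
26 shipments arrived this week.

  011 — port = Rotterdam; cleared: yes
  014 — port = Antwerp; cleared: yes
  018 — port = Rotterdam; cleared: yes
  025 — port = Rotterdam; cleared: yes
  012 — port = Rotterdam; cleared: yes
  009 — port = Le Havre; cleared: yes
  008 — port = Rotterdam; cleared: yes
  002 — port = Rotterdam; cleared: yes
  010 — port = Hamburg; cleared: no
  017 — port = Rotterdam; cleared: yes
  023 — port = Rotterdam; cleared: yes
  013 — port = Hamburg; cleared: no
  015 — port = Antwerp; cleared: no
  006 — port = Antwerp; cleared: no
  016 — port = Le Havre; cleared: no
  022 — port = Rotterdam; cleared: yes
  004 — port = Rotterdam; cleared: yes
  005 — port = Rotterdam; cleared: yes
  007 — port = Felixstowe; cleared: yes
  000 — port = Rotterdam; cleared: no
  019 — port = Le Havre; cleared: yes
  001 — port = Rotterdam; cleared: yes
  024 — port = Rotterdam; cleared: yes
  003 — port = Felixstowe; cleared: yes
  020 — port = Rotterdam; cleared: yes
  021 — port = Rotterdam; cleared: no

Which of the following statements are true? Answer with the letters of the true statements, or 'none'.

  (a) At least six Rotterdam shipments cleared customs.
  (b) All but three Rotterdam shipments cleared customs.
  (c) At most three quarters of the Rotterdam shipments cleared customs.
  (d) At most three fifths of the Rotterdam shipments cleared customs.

|A| = 16, |A ∩ B| = 14, |A ∖ B| = 2.
(a) |A ∩ B| ≥ 6: holds.
(b) |A ∖ B| = 3: fails.
(c) |A ∩ B| / |A| ≤ 3/4: fails.
(d) |A ∩ B| / |A| ≤ 3/5: fails.

(a)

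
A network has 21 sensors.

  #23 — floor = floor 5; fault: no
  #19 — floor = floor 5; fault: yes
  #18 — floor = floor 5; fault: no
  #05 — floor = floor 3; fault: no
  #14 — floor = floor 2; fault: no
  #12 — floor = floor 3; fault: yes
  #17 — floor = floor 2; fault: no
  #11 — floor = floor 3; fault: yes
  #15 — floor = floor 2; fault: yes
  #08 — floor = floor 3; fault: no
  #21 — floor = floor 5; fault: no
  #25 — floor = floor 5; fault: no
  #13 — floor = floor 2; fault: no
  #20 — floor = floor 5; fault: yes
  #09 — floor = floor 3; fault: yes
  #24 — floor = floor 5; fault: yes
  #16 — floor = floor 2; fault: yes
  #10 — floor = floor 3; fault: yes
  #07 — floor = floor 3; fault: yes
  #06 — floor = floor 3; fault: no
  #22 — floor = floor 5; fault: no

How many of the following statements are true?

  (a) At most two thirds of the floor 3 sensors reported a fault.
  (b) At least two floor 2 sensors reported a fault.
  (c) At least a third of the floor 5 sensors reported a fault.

(a) floor 3: |A| = 8, |A ∩ B| = 5; needs |A ∩ B| / |A| ≤ 2/3 — true.
(b) floor 2: |A| = 5, |A ∩ B| = 2; needs |A ∩ B| ≥ 2 — true.
(c) floor 5: |A| = 8, |A ∩ B| = 3; needs |A ∩ B| / |A| ≥ 1/3 — true.

3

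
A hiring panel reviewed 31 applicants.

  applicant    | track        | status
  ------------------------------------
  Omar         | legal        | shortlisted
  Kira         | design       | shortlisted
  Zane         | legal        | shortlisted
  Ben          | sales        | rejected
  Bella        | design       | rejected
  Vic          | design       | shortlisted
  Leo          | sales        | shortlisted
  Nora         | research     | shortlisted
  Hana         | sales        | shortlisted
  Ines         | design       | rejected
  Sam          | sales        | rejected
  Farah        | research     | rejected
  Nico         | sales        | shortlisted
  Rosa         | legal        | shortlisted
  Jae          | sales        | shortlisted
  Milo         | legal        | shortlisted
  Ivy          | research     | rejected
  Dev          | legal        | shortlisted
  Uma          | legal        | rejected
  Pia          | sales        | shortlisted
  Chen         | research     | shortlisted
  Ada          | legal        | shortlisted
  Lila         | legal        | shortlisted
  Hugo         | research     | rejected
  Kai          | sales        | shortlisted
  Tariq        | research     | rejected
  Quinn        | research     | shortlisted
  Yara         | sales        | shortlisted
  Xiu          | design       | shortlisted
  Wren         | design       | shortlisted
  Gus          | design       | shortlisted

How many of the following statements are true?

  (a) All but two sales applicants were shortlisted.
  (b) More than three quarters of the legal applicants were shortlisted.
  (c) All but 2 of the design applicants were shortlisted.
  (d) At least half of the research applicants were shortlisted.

3

(a) sales: |A| = 9, |A ∩ B| = 7; needs |A ∖ B| = 2 — true.
(b) legal: |A| = 8, |A ∩ B| = 7; needs |A ∩ B| / |A| > 3/4 — true.
(c) design: |A| = 7, |A ∩ B| = 5; needs |A ∖ B| = 2 — true.
(d) research: |A| = 7, |A ∩ B| = 3; needs |A ∩ B| ≥ |A ∖ B| — false.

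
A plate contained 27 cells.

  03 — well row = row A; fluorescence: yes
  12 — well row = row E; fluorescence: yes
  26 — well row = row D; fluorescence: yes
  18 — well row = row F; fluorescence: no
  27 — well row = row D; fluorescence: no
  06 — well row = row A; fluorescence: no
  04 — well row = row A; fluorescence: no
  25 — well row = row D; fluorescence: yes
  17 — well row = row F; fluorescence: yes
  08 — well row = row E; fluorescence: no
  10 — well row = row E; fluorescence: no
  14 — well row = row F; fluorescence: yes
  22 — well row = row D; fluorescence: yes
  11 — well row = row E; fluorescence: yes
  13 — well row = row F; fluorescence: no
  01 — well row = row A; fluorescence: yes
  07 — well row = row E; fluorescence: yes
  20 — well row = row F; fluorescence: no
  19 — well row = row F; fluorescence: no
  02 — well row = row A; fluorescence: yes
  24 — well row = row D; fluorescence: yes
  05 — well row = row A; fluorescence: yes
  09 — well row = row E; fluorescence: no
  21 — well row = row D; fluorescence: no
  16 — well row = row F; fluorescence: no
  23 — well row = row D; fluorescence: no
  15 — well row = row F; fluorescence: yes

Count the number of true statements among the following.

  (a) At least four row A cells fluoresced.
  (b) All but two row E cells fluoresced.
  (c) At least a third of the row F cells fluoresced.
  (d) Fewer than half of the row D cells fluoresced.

(a) row A: |A| = 6, |A ∩ B| = 4; needs |A ∩ B| ≥ 4 — true.
(b) row E: |A| = 6, |A ∩ B| = 3; needs |A ∖ B| = 2 — false.
(c) row F: |A| = 8, |A ∩ B| = 3; needs |A ∩ B| / |A| ≥ 1/3 — true.
(d) row D: |A| = 7, |A ∩ B| = 4; needs |A ∩ B| < |A ∖ B| — false.

2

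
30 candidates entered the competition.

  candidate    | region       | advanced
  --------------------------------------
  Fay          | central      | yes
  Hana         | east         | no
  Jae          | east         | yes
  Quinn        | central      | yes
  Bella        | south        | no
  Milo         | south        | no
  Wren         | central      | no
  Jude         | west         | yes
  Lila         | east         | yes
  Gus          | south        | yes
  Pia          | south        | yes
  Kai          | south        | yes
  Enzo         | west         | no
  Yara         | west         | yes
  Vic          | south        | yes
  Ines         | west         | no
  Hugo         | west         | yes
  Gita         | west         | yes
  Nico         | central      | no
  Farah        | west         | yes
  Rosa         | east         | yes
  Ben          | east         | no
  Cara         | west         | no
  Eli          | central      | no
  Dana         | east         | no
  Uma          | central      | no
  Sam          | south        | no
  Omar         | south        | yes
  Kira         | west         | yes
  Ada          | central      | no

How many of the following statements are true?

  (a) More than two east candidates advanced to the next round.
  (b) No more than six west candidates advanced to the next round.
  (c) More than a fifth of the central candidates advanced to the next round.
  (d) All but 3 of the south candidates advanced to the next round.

4

(a) east: |A| = 6, |A ∩ B| = 3; needs |A ∩ B| > 2 — true.
(b) west: |A| = 9, |A ∩ B| = 6; needs |A ∩ B| ≤ 6 — true.
(c) central: |A| = 7, |A ∩ B| = 2; needs |A ∩ B| / |A| > 1/5 — true.
(d) south: |A| = 8, |A ∩ B| = 5; needs |A ∖ B| = 3 — true.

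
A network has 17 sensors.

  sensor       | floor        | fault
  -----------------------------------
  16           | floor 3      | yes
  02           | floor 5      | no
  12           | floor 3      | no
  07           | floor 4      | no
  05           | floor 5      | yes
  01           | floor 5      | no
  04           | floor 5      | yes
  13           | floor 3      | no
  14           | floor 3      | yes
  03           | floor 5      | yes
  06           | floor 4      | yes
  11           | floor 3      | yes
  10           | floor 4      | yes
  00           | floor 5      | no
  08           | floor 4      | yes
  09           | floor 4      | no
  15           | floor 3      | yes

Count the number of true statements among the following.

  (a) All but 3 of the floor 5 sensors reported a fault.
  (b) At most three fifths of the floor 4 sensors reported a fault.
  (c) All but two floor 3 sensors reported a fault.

3

(a) floor 5: |A| = 6, |A ∩ B| = 3; needs |A ∖ B| = 3 — true.
(b) floor 4: |A| = 5, |A ∩ B| = 3; needs |A ∩ B| / |A| ≤ 3/5 — true.
(c) floor 3: |A| = 6, |A ∩ B| = 4; needs |A ∖ B| = 2 — true.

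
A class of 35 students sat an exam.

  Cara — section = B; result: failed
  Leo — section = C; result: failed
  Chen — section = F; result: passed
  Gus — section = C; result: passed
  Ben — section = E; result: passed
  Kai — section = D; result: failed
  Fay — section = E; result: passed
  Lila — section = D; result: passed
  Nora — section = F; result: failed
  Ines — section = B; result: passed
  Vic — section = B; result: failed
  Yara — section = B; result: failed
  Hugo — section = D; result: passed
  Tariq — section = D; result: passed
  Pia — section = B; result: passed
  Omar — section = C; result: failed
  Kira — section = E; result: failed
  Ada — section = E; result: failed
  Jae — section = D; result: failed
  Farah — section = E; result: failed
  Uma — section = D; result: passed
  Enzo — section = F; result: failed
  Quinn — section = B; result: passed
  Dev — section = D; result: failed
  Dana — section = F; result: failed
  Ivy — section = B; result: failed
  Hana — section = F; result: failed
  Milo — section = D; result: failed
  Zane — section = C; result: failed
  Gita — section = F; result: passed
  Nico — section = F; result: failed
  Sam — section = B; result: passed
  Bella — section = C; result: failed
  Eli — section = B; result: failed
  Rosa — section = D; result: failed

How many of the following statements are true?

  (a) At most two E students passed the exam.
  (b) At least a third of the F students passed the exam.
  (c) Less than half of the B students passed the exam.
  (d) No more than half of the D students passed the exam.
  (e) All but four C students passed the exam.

(a) E: |A| = 5, |A ∩ B| = 2; needs |A ∩ B| ≤ 2 — true.
(b) F: |A| = 7, |A ∩ B| = 2; needs |A ∩ B| / |A| ≥ 1/3 — false.
(c) B: |A| = 9, |A ∩ B| = 4; needs |A ∩ B| < |A ∖ B| — true.
(d) D: |A| = 9, |A ∩ B| = 4; needs |A ∩ B| ≤ |A ∖ B| — true.
(e) C: |A| = 5, |A ∩ B| = 1; needs |A ∖ B| = 4 — true.

4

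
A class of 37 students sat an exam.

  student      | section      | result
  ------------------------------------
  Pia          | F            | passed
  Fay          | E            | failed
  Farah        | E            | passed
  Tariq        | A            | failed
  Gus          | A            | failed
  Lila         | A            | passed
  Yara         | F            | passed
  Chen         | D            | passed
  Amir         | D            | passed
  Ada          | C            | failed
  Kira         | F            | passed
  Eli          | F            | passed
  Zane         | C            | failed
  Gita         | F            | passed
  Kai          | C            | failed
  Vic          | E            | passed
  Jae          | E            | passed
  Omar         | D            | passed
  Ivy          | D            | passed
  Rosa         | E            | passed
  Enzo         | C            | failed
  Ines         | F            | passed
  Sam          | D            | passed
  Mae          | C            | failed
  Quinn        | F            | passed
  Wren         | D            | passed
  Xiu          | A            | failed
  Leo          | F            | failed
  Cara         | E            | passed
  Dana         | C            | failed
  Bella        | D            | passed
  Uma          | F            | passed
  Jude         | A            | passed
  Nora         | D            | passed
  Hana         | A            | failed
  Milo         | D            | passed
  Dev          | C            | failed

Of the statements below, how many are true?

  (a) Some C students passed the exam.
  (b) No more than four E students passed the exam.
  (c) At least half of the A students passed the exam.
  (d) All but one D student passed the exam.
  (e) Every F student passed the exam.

0

(a) C: |A| = 7, |A ∩ B| = 0; needs A ∩ B ≠ ∅ (|A ∩ B| ≥ 1) — false.
(b) E: |A| = 6, |A ∩ B| = 5; needs |A ∩ B| ≤ 4 — false.
(c) A: |A| = 6, |A ∩ B| = 2; needs |A ∩ B| ≥ |A ∖ B| — false.
(d) D: |A| = 9, |A ∩ B| = 9; needs |A ∖ B| = 1 — false.
(e) F: |A| = 9, |A ∩ B| = 8; needs A ⊆ B, i.e. every element of A is in B (|A ∖ B| = 0) — false.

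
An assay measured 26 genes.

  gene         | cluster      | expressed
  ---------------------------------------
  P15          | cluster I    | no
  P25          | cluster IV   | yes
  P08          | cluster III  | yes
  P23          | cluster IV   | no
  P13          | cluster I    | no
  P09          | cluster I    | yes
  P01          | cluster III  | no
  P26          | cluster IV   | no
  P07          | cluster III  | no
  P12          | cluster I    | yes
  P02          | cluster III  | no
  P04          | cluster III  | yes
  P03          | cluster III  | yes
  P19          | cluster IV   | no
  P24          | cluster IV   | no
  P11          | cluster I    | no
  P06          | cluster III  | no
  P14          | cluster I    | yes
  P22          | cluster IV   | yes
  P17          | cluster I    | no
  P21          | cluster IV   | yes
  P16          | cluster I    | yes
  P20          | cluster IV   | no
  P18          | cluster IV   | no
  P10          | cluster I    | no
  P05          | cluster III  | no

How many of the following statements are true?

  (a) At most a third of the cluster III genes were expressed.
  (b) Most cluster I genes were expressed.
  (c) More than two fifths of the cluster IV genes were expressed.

0

(a) cluster III: |A| = 8, |A ∩ B| = 3; needs |A ∩ B| / |A| ≤ 1/3 — false.
(b) cluster I: |A| = 9, |A ∩ B| = 4; needs |A ∩ B| > |A ∖ B| — false.
(c) cluster IV: |A| = 9, |A ∩ B| = 3; needs |A ∩ B| / |A| > 2/5 — false.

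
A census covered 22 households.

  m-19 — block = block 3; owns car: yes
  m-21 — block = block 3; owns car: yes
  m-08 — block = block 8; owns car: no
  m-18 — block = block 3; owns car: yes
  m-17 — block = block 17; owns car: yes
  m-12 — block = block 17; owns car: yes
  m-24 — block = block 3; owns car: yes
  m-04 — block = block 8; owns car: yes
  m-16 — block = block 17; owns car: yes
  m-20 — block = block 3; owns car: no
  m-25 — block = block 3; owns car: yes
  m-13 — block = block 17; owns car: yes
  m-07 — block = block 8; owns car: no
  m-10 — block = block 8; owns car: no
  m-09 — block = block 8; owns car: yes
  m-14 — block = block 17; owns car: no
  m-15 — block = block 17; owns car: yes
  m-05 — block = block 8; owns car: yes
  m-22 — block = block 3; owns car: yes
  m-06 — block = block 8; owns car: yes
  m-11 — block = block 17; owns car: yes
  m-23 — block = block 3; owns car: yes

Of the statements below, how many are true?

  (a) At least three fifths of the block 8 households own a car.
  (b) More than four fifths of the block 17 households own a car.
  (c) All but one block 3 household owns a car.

(a) block 8: |A| = 7, |A ∩ B| = 4; needs |A ∩ B| / |A| ≥ 3/5 — false.
(b) block 17: |A| = 7, |A ∩ B| = 6; needs |A ∩ B| / |A| > 4/5 — true.
(c) block 3: |A| = 8, |A ∩ B| = 7; needs |A ∖ B| = 1 — true.

2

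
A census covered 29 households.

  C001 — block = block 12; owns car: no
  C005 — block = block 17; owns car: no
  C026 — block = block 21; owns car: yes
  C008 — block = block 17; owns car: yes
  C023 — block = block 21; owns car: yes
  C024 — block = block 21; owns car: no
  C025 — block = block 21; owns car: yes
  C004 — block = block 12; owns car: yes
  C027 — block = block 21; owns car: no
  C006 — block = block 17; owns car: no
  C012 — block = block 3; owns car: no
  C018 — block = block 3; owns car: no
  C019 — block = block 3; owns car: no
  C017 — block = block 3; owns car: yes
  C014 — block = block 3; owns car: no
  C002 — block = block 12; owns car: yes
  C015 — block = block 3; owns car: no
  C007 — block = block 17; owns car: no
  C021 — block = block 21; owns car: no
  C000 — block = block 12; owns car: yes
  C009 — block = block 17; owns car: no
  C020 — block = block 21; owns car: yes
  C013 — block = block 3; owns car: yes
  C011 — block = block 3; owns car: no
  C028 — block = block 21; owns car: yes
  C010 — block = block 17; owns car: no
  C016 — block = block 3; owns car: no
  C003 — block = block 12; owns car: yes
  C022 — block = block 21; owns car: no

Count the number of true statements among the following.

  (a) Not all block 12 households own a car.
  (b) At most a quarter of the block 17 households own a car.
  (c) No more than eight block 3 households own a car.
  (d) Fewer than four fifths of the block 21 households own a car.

4

(a) block 12: |A| = 5, |A ∩ B| = 4; needs A ⊄ B (|A ∖ B| ≥ 1) — true.
(b) block 17: |A| = 6, |A ∩ B| = 1; needs |A ∩ B| / |A| ≤ 1/4 — true.
(c) block 3: |A| = 9, |A ∩ B| = 2; needs |A ∩ B| ≤ 8 — true.
(d) block 21: |A| = 9, |A ∩ B| = 5; needs |A ∩ B| / |A| < 4/5 — true.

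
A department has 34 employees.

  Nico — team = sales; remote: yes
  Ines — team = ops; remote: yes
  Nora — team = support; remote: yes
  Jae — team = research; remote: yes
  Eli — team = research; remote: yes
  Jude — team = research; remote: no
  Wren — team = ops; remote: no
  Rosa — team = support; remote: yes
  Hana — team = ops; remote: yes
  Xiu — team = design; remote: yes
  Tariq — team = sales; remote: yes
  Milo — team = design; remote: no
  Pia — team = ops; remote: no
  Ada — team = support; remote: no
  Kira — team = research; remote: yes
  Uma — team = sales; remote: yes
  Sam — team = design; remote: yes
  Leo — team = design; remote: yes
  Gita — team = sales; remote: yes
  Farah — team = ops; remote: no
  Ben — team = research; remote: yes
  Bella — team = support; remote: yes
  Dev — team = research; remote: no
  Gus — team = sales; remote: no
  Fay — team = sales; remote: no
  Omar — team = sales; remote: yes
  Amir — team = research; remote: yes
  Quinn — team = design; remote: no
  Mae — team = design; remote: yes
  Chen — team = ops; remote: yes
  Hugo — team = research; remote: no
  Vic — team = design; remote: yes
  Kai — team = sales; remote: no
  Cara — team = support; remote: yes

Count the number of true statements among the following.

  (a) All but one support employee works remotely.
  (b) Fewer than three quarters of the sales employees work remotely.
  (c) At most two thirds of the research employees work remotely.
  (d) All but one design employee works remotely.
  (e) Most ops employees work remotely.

3

(a) support: |A| = 5, |A ∩ B| = 4; needs |A ∖ B| = 1 — true.
(b) sales: |A| = 8, |A ∩ B| = 5; needs |A ∩ B| / |A| < 3/4 — true.
(c) research: |A| = 8, |A ∩ B| = 5; needs |A ∩ B| / |A| ≤ 2/3 — true.
(d) design: |A| = 7, |A ∩ B| = 5; needs |A ∖ B| = 1 — false.
(e) ops: |A| = 6, |A ∩ B| = 3; needs |A ∩ B| > |A ∖ B| — false.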